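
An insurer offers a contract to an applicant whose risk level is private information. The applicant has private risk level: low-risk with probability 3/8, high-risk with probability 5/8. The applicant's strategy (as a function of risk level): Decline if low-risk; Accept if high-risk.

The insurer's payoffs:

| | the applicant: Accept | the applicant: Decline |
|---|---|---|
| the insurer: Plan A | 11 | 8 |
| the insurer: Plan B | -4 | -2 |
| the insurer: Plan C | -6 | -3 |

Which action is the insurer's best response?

E[Plan A] = 3/8·(8) + 5/8·(11) = 79/8
E[Plan B] = 3/8·(-2) + 5/8·(-4) = -13/4
E[Plan C] = 3/8·(-3) + 5/8·(-6) = -39/8
Best response: Plan A (79/8 is the largest).

Plan A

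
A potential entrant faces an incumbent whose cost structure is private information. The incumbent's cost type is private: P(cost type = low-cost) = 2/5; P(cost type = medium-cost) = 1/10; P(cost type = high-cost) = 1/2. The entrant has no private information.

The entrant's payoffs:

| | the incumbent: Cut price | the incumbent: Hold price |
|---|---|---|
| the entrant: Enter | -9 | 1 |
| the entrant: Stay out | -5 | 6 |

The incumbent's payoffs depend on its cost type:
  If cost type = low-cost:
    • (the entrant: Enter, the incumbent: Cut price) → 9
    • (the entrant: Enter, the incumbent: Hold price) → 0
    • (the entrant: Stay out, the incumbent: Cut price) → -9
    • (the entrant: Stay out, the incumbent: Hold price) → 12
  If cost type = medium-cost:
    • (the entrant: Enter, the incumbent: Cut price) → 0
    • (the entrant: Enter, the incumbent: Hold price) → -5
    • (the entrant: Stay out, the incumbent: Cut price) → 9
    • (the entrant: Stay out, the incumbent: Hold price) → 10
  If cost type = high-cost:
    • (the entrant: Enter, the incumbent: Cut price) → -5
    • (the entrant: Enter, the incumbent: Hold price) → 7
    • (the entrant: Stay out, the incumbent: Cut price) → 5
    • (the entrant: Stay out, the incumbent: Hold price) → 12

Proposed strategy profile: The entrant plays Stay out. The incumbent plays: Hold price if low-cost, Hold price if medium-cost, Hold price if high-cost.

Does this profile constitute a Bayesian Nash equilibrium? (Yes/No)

Yes

The entrant plays Stay out: E[Stay out] = 2/5·(6) + 1/10·(6) + 1/2·(6) = 6; E[Enter] = 1. Best-responding. ✓
The incumbent (cost type low-cost), facing Stay out: Cut price gives -9, Hold price gives 12. Proposed Hold price is best. ✓
The incumbent (cost type medium-cost), facing Stay out: Cut price gives 9, Hold price gives 10. Proposed Hold price is best. ✓
The incumbent (cost type high-cost), facing Stay out: Cut price gives 5, Hold price gives 12. Proposed Hold price is best. ✓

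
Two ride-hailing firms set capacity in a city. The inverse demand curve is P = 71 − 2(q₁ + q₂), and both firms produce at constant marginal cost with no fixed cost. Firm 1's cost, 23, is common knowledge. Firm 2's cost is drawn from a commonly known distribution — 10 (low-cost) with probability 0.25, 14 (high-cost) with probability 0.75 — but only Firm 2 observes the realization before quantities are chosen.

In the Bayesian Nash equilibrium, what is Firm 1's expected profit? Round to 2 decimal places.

80.22

Firm 2 with cost c maximizes (71 − 2(q₁+q₂) − c)·q₂, giving q₂(c) = (71 − c − 2q₁)/4.
E[c₂] = 0.25·10 + 0.75·14 = 13
Firm 1's FOC against E[q₂] yields q₁ = (71 − 2·23 + E[c₂])/6 = (71 − 46 + 13)/6 = 6.33333.
E[P] = 71 − 2·(q₁ + E[q₂]) = 35.6667; Firm 1's expected profit = (E[P] − 23)·q₁ = (35.6667 − 23)·6.33333 = 80.2222.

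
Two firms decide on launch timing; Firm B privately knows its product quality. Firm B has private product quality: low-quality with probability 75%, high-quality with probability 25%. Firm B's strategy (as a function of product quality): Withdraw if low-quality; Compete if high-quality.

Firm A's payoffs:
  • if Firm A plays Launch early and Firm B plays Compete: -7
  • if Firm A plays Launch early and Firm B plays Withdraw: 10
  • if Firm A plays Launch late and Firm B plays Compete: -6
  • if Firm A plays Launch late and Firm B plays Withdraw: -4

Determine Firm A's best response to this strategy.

E[Launch early] = 0.75·(10) + 0.25·(-7) = 5.75
E[Launch late] = 0.75·(-4) + 0.25·(-6) = -4.5
Best response: Launch early (5.75 is the largest).

Launch early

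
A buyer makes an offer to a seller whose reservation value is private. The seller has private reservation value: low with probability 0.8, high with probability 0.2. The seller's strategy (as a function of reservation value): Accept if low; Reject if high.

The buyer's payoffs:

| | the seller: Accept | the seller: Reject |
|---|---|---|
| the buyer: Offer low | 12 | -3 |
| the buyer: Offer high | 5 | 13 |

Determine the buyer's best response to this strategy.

E[Offer low] = 0.8·(12) + 0.2·(-3) = 9
E[Offer high] = 0.8·(5) + 0.2·(13) = 6.6
Best response: Offer low (9 is the largest).

Offer low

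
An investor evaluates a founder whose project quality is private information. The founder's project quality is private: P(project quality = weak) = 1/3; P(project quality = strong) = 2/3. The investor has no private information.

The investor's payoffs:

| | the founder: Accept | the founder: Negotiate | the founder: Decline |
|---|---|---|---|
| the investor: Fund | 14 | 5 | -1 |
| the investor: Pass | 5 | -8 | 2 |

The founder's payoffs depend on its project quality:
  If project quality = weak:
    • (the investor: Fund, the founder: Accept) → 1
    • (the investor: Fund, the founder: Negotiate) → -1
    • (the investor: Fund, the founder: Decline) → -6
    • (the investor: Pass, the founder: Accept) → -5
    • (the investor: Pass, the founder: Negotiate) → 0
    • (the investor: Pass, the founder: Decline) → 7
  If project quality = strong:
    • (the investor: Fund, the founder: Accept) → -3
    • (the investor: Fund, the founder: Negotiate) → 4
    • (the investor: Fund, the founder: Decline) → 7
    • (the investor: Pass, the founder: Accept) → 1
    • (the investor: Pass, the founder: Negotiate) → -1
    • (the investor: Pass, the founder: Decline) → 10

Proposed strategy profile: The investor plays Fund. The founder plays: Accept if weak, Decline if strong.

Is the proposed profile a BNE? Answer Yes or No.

Yes

A profile is a BNE iff every type of every player is best-responding given beliefs about the other side.
The investor plays Fund: E[Fund] = 1/3·(14) + 2/3·(-1) = 4; E[Pass] = 3. Best-responding. ✓
The founder (project quality weak), facing Fund: Accept gives 1, Negotiate gives -1, Decline gives -6. Proposed Accept is best. ✓
The founder (project quality strong), facing Fund: Accept gives -3, Negotiate gives 4, Decline gives 7. Proposed Decline is best. ✓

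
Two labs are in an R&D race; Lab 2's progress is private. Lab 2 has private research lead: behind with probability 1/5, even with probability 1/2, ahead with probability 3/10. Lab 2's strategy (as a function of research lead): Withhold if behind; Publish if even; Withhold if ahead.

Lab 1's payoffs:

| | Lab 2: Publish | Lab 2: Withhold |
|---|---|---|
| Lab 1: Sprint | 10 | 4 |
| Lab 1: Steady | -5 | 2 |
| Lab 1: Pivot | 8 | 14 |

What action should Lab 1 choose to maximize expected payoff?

Pivot

E[Sprint] = 1/5·(4) + 1/2·(10) + 3/10·(4) = 7
E[Steady] = 1/5·(2) + 1/2·(-5) + 3/10·(2) = -3/2
E[Pivot] = 1/5·(14) + 1/2·(8) + 3/10·(14) = 11
Best response: Pivot (11 is the largest).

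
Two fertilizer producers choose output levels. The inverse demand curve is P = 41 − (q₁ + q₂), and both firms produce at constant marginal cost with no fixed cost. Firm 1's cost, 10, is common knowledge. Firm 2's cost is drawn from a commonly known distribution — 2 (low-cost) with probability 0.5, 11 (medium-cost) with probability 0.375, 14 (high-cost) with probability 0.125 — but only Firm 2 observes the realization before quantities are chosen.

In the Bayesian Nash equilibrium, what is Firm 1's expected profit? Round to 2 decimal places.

Type-c best response for Firm 2: q₂(c) = (41 − c)/2 − q₁/2.
Firm 1 maximizes expected profit; its first-order condition is 41 − 2q₁ − E[q₂] − 10 = 0.
Substituting E[q₂] and solving: E[c₂] = 6.875, so q₁ = (41 − 2·10 + 6.875)/3 = 9.29167.
E[P] = 41 − (q₁ + E[q₂]) = 19.2917; Firm 1's expected profit = (E[P] − 10)·q₁ = (19.2917 − 10)·9.29167 = 86.3351.

86.34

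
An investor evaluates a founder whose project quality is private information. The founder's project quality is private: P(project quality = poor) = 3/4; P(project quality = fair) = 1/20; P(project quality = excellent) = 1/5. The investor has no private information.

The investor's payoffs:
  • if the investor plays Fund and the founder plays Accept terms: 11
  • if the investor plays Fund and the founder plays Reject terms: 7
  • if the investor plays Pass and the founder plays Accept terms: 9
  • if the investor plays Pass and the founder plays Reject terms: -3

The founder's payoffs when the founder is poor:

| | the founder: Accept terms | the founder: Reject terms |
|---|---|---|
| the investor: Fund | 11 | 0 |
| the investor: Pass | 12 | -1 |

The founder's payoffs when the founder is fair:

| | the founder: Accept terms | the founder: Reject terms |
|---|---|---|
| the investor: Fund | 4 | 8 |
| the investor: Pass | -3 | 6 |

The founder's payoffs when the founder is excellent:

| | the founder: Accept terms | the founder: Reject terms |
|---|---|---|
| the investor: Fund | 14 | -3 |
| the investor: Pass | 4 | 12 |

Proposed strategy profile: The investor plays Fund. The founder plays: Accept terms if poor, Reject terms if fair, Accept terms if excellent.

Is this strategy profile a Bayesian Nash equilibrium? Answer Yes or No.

Yes

The investor plays Fund: E[Fund] = 3/4·(11) + 1/20·(7) + 1/5·(11) = 54/5; E[Pass] = 42/5. Best-responding. ✓
The founder (project quality poor), facing Fund: Accept terms gives 11, Reject terms gives 0. Proposed Accept terms is best. ✓
The founder (project quality fair), facing Fund: Accept terms gives 4, Reject terms gives 8. Proposed Reject terms is best. ✓
The founder (project quality excellent), facing Fund: Accept terms gives 14, Reject terms gives -3. Proposed Accept terms is best. ✓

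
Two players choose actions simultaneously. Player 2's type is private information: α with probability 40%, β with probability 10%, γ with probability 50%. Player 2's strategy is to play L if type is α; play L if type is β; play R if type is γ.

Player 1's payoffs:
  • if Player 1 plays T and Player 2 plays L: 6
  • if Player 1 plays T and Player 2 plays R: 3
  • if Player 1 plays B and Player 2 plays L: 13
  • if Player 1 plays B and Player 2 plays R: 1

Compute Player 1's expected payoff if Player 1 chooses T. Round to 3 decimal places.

E[T] = 0.4·6 + 0.1·6 + 0.5·3 = 2.4 + 0.6 + 1.5 = 4.5

4.500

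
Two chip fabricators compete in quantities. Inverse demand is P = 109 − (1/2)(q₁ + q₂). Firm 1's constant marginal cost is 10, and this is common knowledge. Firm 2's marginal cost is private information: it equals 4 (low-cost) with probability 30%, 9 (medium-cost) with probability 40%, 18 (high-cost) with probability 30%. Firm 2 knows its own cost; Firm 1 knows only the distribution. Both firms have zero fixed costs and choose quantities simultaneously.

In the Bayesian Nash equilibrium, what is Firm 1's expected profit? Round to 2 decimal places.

2186.81

Type-c best response for Firm 2: q₂(c) = (109 − c) − q₁/2.
Firm 1 maximizes expected profit; its first-order condition is 109 − q₁ − (1/2)E[q₂] − 10 = 0.
Substituting E[q₂] and solving: E[c₂] = 10.2, so q₁ = (109 − 2·10 + 10.2)/(3/2) = 66.1333.
E[P] = 109 − (1/2)·(q₁ + E[q₂]) = 43.0667; Firm 1's expected profit = (E[P] − 10)·q₁ = (43.0667 − 10)·66.1333 = 2186.81.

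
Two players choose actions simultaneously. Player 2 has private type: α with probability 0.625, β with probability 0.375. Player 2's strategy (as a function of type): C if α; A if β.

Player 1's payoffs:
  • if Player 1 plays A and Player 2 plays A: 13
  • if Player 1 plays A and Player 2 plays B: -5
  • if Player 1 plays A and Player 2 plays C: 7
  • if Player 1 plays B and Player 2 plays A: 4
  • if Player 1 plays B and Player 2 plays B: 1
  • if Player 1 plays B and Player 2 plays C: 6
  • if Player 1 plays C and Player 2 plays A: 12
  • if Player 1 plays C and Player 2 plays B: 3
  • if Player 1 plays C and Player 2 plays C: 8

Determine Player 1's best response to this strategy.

C

E[A] = 0.625·(7) + 0.375·(13) = 9.25
E[B] = 0.625·(6) + 0.375·(4) = 5.25
E[C] = 0.625·(8) + 0.375·(12) = 9.5
Best response: C (9.5 is the largest).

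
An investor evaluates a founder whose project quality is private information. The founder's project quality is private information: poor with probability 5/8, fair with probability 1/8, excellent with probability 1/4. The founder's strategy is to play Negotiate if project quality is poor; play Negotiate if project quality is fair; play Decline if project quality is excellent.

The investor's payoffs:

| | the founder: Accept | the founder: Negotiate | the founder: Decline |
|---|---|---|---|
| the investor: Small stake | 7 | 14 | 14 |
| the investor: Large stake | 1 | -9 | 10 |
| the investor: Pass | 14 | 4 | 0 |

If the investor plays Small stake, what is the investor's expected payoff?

E[Small stake] = 5/8·14 + 1/8·14 + 1/4·14 = 35/4 + 7/4 + 7/2 = 14

14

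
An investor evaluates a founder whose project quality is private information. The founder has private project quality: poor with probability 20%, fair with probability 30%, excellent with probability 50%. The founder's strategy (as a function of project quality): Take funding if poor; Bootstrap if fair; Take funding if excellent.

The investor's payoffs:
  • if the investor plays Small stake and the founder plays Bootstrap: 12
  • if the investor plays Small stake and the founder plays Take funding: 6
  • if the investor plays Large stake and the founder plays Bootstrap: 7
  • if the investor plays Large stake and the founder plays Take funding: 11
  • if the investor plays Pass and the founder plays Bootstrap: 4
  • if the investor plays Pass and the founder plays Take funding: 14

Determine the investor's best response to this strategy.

Pass

Compute the investor's expected payoff for each action, taking the expectation over the founder's type.
E[Small stake] = 0.2·(6) + 0.3·(12) + 0.5·(6) = 7.8
E[Large stake] = 0.2·(11) + 0.3·(7) + 0.5·(11) = 9.8
E[Pass] = 0.2·(14) + 0.3·(4) + 0.5·(14) = 11
Best response: Pass (11 is the largest).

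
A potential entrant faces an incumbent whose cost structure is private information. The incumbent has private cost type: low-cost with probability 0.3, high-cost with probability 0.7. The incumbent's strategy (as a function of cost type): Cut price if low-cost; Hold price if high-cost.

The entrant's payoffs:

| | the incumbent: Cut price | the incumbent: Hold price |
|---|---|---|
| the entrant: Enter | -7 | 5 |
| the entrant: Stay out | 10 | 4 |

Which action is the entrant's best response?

Stay out

E[Enter] = 0.3·(-7) + 0.7·(5) = 1.4
E[Stay out] = 0.3·(10) + 0.7·(4) = 5.8
Best response: Stay out (5.8 is the largest).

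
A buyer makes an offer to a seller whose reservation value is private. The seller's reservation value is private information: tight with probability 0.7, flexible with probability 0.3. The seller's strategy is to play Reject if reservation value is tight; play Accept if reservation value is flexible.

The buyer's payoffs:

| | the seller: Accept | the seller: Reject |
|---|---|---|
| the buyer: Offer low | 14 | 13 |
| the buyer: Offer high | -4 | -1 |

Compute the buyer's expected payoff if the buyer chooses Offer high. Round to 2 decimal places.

-1.90

E[Offer high] = 0.7·(-1) + 0.3·(-4) = (-0.7) + (-1.2) = -1.9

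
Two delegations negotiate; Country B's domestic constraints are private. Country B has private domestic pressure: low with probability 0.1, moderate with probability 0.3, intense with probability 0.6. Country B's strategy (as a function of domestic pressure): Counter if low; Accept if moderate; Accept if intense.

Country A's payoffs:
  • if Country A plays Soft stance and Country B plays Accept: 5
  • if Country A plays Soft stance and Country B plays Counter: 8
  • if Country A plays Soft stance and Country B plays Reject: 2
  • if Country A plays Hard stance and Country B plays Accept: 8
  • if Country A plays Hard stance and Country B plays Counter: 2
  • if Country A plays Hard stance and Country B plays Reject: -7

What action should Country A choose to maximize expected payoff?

E[Soft stance] = 0.1·(8) + 0.3·(5) + 0.6·(5) = 5.3
E[Hard stance] = 0.1·(2) + 0.3·(8) + 0.6·(8) = 7.4
Best response: Hard stance (7.4 is the largest).

Hard stance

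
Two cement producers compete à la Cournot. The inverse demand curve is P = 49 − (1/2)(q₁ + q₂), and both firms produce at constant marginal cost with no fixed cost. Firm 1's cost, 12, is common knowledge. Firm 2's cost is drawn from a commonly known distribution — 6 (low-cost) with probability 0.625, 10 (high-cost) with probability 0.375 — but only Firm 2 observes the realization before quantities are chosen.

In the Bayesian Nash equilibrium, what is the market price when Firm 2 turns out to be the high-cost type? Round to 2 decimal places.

Type-c best response for Firm 2: q₂(c) = (49 − c) − q₁/2.
Firm 1 maximizes expected profit; its first-order condition is 49 − q₁ − (1/2)E[q₂] − 12 = 0.
Substituting E[q₂] and solving: E[c₂] = 7.5, so q₁ = (49 − 2·12 + 7.5)/(3/2) = 21.6667.
q₂(high-cost) = 28.1667, so P = 49 − (1/2)·(21.6667 + 28.1667) = 24.0833.

24.08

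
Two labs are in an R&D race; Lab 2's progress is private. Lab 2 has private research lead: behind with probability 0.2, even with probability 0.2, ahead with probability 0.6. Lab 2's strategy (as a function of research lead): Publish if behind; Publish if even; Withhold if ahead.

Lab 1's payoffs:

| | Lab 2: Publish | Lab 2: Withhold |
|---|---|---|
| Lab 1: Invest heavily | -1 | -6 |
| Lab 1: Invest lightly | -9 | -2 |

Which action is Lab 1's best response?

Invest heavily

Compute Lab 1's expected payoff for each action, taking the expectation over Lab 2's type.
E[Invest heavily] = 0.2·(-1) + 0.2·(-1) + 0.6·(-6) = -4
E[Invest lightly] = 0.2·(-9) + 0.2·(-9) + 0.6·(-2) = -4.8
Best response: Invest heavily (-4 is the largest).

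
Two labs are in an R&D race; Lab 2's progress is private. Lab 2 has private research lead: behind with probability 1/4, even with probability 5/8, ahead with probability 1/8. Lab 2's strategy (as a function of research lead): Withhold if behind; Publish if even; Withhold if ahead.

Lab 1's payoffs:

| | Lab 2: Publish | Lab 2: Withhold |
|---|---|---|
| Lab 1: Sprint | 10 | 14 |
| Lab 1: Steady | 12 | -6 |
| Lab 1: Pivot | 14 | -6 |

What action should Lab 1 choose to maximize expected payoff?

Sprint

E[Sprint] = 1/4·(14) + 5/8·(10) + 1/8·(14) = 23/2
E[Steady] = 1/4·(-6) + 5/8·(12) + 1/8·(-6) = 21/4
E[Pivot] = 1/4·(-6) + 5/8·(14) + 1/8·(-6) = 13/2
Best response: Sprint (23/2 is the largest).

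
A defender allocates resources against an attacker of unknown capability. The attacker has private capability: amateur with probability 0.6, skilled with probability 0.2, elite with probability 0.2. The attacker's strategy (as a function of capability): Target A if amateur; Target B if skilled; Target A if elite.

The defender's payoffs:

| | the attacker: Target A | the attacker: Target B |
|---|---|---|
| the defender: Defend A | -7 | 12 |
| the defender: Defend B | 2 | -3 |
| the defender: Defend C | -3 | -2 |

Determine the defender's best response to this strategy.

Compute the defender's expected payoff for each action, taking the expectation over the attacker's type.
E[Defend A] = 0.6·(-7) + 0.2·(12) + 0.2·(-7) = -3.2
E[Defend B] = 0.6·(2) + 0.2·(-3) + 0.2·(2) = 1
E[Defend C] = 0.6·(-3) + 0.2·(-2) + 0.2·(-3) = -2.8
Best response: Defend B (1 is the largest).

Defend B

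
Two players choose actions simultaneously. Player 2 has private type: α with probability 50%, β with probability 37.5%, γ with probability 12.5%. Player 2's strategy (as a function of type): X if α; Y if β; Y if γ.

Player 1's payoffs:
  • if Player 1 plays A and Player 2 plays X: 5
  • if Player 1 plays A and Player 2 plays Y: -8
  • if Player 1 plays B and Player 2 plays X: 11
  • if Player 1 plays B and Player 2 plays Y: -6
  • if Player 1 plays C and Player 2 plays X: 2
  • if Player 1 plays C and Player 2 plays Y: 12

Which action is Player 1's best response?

E[A] = 0.5·(5) + 0.375·(-8) + 0.125·(-8) = -1.5
E[B] = 0.5·(11) + 0.375·(-6) + 0.125·(-6) = 2.5
E[C] = 0.5·(2) + 0.375·(12) + 0.125·(12) = 7
Best response: C (7 is the largest).

C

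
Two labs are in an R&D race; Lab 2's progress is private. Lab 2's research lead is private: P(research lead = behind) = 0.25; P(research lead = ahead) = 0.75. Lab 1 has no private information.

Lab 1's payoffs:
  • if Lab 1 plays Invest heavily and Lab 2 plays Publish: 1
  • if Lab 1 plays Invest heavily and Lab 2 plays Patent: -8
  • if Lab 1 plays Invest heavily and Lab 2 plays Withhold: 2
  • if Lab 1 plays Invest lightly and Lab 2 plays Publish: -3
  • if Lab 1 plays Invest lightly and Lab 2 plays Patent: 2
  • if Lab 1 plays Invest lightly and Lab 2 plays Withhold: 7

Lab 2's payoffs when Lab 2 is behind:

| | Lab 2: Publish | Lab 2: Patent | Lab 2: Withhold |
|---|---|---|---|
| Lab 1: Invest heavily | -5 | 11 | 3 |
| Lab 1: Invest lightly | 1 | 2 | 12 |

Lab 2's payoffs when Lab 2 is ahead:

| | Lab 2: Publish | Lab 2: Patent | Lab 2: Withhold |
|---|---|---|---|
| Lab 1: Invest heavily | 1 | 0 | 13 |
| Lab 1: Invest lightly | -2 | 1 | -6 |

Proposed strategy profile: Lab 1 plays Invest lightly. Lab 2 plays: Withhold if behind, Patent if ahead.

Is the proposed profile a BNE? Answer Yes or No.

Lab 1 plays Invest lightly: E[Invest lightly] = 0.25·(7) + 0.75·(2) = 3.25; E[Invest heavily] = -5.5. Best-responding. ✓
Lab 2 (research lead behind), facing Invest lightly: Publish gives 1, Patent gives 2, Withhold gives 12. Proposed Withhold is best. ✓
Lab 2 (research lead ahead), facing Invest lightly: Publish gives -2, Patent gives 1, Withhold gives -6. Proposed Patent is best. ✓

Yes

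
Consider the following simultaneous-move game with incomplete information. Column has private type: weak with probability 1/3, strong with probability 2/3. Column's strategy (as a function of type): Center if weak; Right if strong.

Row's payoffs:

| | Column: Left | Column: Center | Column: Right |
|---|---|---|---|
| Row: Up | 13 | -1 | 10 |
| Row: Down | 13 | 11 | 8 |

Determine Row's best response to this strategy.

E[Up] = 1/3·(-1) + 2/3·(10) = 19/3
E[Down] = 1/3·(11) + 2/3·(8) = 9
Best response: Down (9 is the largest).

Down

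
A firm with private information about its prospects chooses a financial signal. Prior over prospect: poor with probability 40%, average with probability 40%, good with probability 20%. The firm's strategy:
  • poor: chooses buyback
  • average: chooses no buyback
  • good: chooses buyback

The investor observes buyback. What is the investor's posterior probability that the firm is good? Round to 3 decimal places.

0.333

P(buyback) = 0.4·1 + 0.4·0 + 0.2·1 = 0.6
P(good | buyback) = (0.2·1) / 0.6 = 0.2 / 0.6 = 0.333333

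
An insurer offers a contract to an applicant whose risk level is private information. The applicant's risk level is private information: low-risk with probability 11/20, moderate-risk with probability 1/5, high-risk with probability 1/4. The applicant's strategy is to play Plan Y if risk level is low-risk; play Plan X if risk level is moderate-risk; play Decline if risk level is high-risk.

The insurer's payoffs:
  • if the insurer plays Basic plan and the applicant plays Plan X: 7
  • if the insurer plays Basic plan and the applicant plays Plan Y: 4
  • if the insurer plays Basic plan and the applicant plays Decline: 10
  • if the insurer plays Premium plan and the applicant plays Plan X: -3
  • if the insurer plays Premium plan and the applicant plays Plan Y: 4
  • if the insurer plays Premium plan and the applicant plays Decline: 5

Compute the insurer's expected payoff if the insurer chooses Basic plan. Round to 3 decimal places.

6.100

E[Basic plan] = 11/20·4 + 1/5·7 + 1/4·10 = 11/5 + 7/5 + 5/2 = 61/10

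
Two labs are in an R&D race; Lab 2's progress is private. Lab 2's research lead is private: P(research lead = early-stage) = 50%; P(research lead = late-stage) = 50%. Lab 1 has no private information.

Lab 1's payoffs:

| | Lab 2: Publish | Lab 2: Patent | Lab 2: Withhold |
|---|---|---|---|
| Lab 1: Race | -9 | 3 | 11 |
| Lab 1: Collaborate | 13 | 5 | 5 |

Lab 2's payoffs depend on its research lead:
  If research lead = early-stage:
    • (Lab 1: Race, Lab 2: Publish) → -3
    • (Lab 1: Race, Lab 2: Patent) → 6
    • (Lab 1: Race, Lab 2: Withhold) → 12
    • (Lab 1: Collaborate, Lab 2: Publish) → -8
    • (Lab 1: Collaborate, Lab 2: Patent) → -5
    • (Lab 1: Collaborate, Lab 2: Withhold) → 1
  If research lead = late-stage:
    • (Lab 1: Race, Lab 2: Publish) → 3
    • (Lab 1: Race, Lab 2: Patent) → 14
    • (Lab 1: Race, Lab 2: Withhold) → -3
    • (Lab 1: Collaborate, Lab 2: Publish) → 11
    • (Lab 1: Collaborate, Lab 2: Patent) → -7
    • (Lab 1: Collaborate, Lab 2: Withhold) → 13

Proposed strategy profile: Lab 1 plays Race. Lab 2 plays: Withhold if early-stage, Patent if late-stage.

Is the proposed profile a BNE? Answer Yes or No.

Lab 1 plays Race: E[Race] = 0.5·(11) + 0.5·(3) = 7; E[Collaborate] = 5. Best-responding. ✓
Lab 2 (research lead early-stage), facing Race: Publish gives -3, Patent gives 6, Withhold gives 12. Proposed Withhold is best. ✓
Lab 2 (research lead late-stage), facing Race: Publish gives 3, Patent gives 14, Withhold gives -3. Proposed Patent is best. ✓

Yes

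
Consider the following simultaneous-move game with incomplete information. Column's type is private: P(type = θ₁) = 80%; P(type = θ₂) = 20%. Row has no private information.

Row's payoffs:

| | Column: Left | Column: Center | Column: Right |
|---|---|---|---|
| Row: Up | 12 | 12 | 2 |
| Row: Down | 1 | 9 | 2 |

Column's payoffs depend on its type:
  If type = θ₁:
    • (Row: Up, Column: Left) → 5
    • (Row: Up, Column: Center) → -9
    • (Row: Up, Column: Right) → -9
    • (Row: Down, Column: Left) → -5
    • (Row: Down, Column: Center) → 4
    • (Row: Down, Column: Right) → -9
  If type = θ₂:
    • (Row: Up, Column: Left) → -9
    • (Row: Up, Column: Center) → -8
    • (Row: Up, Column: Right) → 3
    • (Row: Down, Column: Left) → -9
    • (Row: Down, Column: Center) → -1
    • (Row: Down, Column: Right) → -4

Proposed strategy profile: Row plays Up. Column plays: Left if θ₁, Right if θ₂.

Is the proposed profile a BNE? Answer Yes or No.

Yes

Row plays Up: E[Up] = 0.8·(12) + 0.2·(2) = 10; E[Down] = 1.2. Best-responding. ✓
Column (type θ₁), facing Up: Left gives 5, Center gives -9, Right gives -9. Proposed Left is best. ✓
Column (type θ₂), facing Up: Left gives -9, Center gives -8, Right gives 3. Proposed Right is best. ✓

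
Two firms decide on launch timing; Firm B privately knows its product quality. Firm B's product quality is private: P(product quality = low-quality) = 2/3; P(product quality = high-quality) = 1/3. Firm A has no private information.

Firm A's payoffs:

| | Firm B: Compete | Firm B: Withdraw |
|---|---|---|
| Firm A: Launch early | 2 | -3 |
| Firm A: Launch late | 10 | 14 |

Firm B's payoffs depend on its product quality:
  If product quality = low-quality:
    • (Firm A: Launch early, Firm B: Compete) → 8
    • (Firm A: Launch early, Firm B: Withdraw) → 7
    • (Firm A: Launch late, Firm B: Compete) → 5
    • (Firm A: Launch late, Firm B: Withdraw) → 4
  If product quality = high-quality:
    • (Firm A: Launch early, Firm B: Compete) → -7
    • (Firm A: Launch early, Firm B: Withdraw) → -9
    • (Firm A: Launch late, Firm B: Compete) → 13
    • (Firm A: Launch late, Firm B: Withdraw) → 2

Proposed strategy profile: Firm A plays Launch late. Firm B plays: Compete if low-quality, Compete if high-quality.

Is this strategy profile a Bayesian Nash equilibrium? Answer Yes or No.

Yes

Firm A plays Launch late: E[Launch late] = 2/3·(10) + 1/3·(10) = 10; E[Launch early] = 2. Best-responding. ✓
Firm B (product quality low-quality), facing Launch late: Compete gives 5, Withdraw gives 4. Proposed Compete is best. ✓
Firm B (product quality high-quality), facing Launch late: Compete gives 13, Withdraw gives 2. Proposed Compete is best. ✓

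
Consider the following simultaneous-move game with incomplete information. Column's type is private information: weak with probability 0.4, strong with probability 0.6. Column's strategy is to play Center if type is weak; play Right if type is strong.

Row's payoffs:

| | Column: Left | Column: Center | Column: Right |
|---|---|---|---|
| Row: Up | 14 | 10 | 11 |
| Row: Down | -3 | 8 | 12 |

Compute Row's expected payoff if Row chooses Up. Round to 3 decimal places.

10.600

E[Up] = 0.4·10 + 0.6·11 = 4 + 6.6 = 10.6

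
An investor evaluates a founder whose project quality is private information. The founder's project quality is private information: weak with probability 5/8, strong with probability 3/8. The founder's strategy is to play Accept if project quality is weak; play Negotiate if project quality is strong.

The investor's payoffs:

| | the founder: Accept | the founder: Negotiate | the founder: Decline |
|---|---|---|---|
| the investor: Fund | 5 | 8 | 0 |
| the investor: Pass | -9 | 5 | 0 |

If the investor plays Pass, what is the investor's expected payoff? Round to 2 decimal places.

Take the expectation over the founder's project quality, weighting each type's action by its prior probability.
E[Pass] = 5/8·(-9) + 3/8·5 = (-45/8) + 15/8 = -15/4

-3.75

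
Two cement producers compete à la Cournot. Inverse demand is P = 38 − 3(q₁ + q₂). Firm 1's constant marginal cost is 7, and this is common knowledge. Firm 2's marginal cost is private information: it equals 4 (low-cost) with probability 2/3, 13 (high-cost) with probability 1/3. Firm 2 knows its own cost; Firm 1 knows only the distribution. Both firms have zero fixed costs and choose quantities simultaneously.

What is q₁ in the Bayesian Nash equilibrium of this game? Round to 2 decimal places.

3.44

Firm 2 with cost c maximizes (38 − 3(q₁+q₂) − c)·q₂, giving q₂(c) = (38 − c − 3q₁)/6.
E[c₂] = 2/3·4 + 1/3·13 = 7
Firm 1's FOC against E[q₂] yields q₁ = (38 − 2·7 + E[c₂])/9 = (38 − 14 + 7)/9 = 3.44444.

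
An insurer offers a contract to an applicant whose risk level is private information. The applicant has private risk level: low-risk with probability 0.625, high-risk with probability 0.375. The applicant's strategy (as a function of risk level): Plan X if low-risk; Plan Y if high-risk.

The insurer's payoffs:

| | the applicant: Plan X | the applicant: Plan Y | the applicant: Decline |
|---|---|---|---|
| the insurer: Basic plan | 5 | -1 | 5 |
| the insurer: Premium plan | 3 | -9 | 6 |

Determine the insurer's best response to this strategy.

E[Basic plan] = 0.625·(5) + 0.375·(-1) = 2.75
E[Premium plan] = 0.625·(3) + 0.375·(-9) = -1.5
Best response: Basic plan (2.75 is the largest).

Basic plan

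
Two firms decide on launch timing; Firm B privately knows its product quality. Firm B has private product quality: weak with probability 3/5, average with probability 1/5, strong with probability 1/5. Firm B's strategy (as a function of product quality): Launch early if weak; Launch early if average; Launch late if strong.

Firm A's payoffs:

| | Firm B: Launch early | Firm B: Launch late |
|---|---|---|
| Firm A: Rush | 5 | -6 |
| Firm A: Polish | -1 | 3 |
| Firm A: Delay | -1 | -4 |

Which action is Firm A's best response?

Rush

E[Rush] = 3/5·(5) + 1/5·(5) + 1/5·(-6) = 14/5
E[Polish] = 3/5·(-1) + 1/5·(-1) + 1/5·(3) = -1/5
E[Delay] = 3/5·(-1) + 1/5·(-1) + 1/5·(-4) = -8/5
Best response: Rush (14/5 is the largest).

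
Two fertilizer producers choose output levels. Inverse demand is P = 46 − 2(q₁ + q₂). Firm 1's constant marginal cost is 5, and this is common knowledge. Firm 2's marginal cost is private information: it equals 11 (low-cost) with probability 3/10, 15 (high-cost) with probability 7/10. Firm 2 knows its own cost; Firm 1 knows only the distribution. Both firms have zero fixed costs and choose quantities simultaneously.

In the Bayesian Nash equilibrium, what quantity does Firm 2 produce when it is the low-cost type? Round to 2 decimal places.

Type-c best response for Firm 2: q₂(c) = (46 − c)/4 − q₁/2.
Firm 1 maximizes expected profit; its first-order condition is 46 − 4q₁ − 2E[q₂] − 5 = 0.
Substituting E[q₂] and solving: E[c₂] = 13.8, so q₁ = (46 − 2·5 + 13.8)/6 = 8.3.
q₂(low-cost) = (46 − 11 − 2·8.3)/4 = 4.6.

4.60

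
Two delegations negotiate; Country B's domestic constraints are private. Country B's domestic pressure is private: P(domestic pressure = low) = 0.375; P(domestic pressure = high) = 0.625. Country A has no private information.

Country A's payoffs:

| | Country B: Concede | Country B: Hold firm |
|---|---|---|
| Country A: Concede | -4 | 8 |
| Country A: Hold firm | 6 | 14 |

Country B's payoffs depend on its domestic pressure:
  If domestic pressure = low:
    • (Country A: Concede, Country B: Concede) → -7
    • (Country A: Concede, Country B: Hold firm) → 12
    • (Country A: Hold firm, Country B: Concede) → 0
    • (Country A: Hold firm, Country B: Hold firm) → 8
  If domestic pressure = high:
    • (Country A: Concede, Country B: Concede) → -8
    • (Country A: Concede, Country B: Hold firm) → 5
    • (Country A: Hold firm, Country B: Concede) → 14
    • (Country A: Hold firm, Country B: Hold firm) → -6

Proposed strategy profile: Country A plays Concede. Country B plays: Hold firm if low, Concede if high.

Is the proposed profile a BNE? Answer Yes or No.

No

Country A plays Concede: E[Concede] = 0.375·(8) + 0.625·(-4) = 0.5; E[Hold firm] = 9. Not best-responding. ✗
Country B (domestic pressure low), facing Concede: Concede gives -7, Hold firm gives 12. Proposed Hold firm is best. ✓
Country B (domestic pressure high), facing Concede: Concede gives -8, Hold firm gives 5. Proposed Concede is not best — profitable deviation exists. ✗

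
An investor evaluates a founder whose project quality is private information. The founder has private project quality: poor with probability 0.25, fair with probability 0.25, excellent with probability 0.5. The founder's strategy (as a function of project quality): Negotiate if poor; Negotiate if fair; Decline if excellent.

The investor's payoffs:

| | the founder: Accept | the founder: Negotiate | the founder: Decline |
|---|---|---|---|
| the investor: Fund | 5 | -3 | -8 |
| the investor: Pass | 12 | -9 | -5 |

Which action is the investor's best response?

E[Fund] = 0.25·(-3) + 0.25·(-3) + 0.5·(-8) = -5.5
E[Pass] = 0.25·(-9) + 0.25·(-9) + 0.5·(-5) = -7
Best response: Fund (-5.5 is the largest).

Fund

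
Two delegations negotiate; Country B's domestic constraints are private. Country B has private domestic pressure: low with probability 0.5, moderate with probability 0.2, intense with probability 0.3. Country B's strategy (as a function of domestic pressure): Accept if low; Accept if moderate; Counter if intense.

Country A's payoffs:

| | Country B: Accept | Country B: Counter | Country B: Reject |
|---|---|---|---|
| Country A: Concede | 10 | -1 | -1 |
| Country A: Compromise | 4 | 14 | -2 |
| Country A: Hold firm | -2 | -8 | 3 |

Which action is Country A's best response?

E[Concede] = 0.5·(10) + 0.2·(10) + 0.3·(-1) = 6.7
E[Compromise] = 0.5·(4) + 0.2·(4) + 0.3·(14) = 7
E[Hold firm] = 0.5·(-2) + 0.2·(-2) + 0.3·(-8) = -3.8
Best response: Compromise (7 is the largest).

Compromise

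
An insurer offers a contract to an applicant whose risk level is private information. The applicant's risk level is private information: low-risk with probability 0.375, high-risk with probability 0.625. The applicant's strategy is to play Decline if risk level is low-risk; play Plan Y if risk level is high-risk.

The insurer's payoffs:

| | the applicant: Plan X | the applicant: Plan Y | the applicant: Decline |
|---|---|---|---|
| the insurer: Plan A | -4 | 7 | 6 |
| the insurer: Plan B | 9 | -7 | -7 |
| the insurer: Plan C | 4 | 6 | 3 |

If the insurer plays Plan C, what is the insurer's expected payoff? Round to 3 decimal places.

4.875

E[Plan C] = 0.375·3 + 0.625·6 = 1.125 + 3.75 = 4.875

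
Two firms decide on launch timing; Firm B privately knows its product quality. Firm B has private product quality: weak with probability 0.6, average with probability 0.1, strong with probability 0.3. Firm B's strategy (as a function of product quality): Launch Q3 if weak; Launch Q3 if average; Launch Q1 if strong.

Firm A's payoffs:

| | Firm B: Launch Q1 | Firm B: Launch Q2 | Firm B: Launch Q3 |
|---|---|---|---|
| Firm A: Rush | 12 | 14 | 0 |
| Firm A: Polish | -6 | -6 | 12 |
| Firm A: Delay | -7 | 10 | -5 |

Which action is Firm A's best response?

Compute Firm A's expected payoff for each action, taking the expectation over Firm B's type.
E[Rush] = 0.6·(0) + 0.1·(0) + 0.3·(12) = 3.6
E[Polish] = 0.6·(12) + 0.1·(12) + 0.3·(-6) = 6.6
E[Delay] = 0.6·(-5) + 0.1·(-5) + 0.3·(-7) = -5.6
Best response: Polish (6.6 is the largest).

Polish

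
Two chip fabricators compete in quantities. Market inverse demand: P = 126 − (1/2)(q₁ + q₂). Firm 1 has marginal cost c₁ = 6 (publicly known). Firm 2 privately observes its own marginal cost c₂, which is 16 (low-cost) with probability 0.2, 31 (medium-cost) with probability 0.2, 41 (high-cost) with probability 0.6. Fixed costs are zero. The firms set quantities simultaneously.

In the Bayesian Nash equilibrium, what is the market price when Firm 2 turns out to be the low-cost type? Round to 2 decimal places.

Type-c best response for Firm 2: q₂(c) = (126 − c) − q₁/2.
Firm 1 maximizes expected profit; its first-order condition is 126 − q₁ − (1/2)E[q₂] − 6 = 0.
Substituting E[q₂] and solving: E[c₂] = 34, so q₁ = (126 − 2·6 + 34)/(3/2) = 98.6667.
q₂(low-cost) = 60.6667, so P = 126 − (1/2)·(98.6667 + 60.6667) = 46.3333.

46.33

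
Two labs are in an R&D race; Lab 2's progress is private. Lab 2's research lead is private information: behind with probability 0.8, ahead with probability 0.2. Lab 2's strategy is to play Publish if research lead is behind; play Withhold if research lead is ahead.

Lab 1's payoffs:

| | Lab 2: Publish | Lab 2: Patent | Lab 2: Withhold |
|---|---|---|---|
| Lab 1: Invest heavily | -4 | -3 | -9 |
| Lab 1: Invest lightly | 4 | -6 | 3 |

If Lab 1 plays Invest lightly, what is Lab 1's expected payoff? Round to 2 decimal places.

E[Invest lightly] = 0.8·4 + 0.2·3 = 3.2 + 0.6 = 3.8

3.80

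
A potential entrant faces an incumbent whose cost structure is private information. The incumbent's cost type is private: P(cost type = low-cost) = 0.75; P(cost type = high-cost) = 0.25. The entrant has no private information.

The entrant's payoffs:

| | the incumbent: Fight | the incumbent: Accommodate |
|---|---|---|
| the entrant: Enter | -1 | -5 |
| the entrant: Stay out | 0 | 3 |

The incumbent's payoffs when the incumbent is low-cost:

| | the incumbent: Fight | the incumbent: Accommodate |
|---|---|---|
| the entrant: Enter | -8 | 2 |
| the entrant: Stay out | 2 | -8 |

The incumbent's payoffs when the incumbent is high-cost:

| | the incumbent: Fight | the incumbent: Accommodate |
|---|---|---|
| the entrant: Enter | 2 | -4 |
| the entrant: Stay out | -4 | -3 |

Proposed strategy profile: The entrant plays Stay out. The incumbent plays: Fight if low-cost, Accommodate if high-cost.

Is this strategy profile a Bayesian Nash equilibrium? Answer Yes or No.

Yes

A profile is a BNE iff every type of every player is best-responding given beliefs about the other side.
The entrant plays Stay out: E[Stay out] = 0.75·(0) + 0.25·(3) = 0.75; E[Enter] = -2. Best-responding. ✓
The incumbent (cost type low-cost), facing Stay out: Fight gives 2, Accommodate gives -8. Proposed Fight is best. ✓
The incumbent (cost type high-cost), facing Stay out: Fight gives -4, Accommodate gives -3. Proposed Accommodate is best. ✓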